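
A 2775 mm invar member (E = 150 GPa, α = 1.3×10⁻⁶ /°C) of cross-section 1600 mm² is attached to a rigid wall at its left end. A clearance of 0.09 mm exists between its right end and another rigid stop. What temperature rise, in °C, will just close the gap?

The gap closes when αΔT L = 0.09 mm, since the member is still unstressed at that instant.
So ΔT = g/(αL) = 0.09/(1.3×10⁻⁶ × 2775) = 24.95 °C.

ΔT ≈ 24.9 °C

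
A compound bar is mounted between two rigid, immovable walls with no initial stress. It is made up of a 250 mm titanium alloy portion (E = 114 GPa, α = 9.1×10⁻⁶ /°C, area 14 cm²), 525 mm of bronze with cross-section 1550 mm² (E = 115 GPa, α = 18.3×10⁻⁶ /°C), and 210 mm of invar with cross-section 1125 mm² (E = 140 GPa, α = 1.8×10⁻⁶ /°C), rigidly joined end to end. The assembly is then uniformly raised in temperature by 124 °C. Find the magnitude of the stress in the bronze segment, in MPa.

With the walls removed the bar would change length by δ_free = Σ αᵢΔT Lᵢ = 9.1×10⁻⁶×124×250 + 18.3×10⁻⁶×124×525 + 1.8×10⁻⁶×124×210 = 1.52 mm.
Since the ends are fixed, an axial force P builds up, equal in every segment, with P · Σ Lᵢ/(AᵢEᵢ) = δ_free.
Σ Lᵢ/(AᵢEᵢ) = 250/(1400×114×10³) + 525/(1550×115×10³) + 210/(1125×140×10³) = 5.845×10⁻⁶ mm/N.
So P = 1.52 / 5.845×10⁻⁶ = 260.1 kN, compressive.
σ_{bronze} = P / A = 260100 / 1550 = 167.8 MPa.

σ ≈ 168 MPa (compressive)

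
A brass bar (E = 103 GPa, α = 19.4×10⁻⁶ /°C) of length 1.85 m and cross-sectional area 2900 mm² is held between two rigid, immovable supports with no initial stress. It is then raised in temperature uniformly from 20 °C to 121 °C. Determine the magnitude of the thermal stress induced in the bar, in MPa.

Because both ends are immovable the net strain is zero, and the suppressed thermal strain is αΔT = 19.4×10⁻⁶ × 101 = 1959.4×10⁻⁶.
Hence σ = E·αΔT = 103×10³ × 1959.4×10⁻⁶ = 201.8 MPa, compressive.

σ ≈ 202 MPa (compressive)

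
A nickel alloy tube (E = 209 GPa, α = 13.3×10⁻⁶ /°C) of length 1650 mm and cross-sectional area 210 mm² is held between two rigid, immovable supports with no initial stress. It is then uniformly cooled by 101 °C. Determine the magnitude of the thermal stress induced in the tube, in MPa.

σ ≈ 281 MPa (tensile)

With length fixed, the mechanical strain must cancel the thermal strain αΔT = 13.3×10⁻⁶ × 101 = 1343.3×10⁻⁶.
Hence σ = E·αΔT = 209×10³ × 1343.3×10⁻⁶ = 280.7 MPa, tensile.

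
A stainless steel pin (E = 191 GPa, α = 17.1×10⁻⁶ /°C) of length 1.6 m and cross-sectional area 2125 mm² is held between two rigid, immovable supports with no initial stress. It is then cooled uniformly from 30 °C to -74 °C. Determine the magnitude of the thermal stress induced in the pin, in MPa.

σ ≈ 340 MPa (tensile)

With length fixed, the mechanical strain must cancel the thermal strain αΔT = 17.1×10⁻⁶ × 104 = 1778.4×10⁻⁶.
Hence σ = E·αΔT = 191×10³ × 1778.4×10⁻⁶ = 339.7 MPa, tensile.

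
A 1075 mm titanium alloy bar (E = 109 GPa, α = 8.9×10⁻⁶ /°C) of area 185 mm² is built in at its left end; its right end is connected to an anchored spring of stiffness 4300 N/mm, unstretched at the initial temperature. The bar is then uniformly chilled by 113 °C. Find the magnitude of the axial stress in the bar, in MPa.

If the spring were absent the bar would shorten by αΔT L = 8.9×10⁻⁶ × 113 × 1075 = 1.081 mm.
Let P be the tensile force in the spring. The bar extends elastically by PL/(AE) and the spring stretches by P/k; together these equal δ_free.
P [ L/(AE) + 1/k ] = δ_free → P [ 1075/(185×109×10³) + 1/(4300) ] = 1.081.
P = 1.081 / 0.0002859 = 3782 N.
σ = P/A = 3782/185 = 20.44 MPa.

σ ≈ 20.4 MPa (tensile)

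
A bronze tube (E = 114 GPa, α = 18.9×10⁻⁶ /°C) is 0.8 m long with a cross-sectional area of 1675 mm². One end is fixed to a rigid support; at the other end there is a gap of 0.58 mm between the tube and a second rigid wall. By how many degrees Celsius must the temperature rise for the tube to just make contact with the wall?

Contact occurs when the free expansion equals the gap: αΔT L = 0.58 mm.
So ΔT = g/(αL) = 0.58/(18.9×10⁻⁶ × 800) = 38.36 °C.

ΔT ≈ 38.4 °C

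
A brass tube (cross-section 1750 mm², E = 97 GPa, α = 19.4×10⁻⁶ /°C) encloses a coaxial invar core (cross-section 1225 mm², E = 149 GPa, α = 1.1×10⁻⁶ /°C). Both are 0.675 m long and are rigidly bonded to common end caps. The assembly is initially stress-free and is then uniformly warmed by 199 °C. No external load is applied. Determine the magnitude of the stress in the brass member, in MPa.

σ ≈ 183 MPa (compressive)

The brass has the larger α, so on heating it would change length more than the invar if both were free. The rigid plates force a common final length, so the brass is put into compression and the invar into tension, with equal and opposite forces P (no external load).
Compatibility of the two members (thermal + elastic change equal): (α₁ − α₂)ΔT = P·[1/(A₁E₁) + 1/(A₂E₂)].
|α₁ − α₂|·ΔT = 18.3×10⁻⁶ × 199 = 0.003642.
1/(A₁E₁) + 1/(A₂E₂) = 1/(1750×97×10³) + 1/(1225×149×10³) = 1.137×10⁻⁸ N⁻¹.
P = 0.003642 / 1.137×10⁻⁸ = 320300 N = 320.3 kN.
σ_{brass} = P/A₁ = 320300/1750 = 183 MPa, compressive.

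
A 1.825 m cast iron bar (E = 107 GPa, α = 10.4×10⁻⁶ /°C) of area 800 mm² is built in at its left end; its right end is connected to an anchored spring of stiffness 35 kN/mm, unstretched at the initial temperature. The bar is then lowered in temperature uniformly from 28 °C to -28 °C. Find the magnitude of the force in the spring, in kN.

P ≈ 21.3 kN

The unrestrained thermal change is αΔT L = 10.4×10⁻⁶ × 56 × 1825 = 1.063 mm.
Let P be the tensile force in the spring. The bar extends elastically by PL/(AE) and the spring stretches by P/k; together these equal δ_free.
P [ L/(AE) + 1/k ] = δ_free → P [ 1825/(800×107×10³) + 1/(35×10³) ] = 1.063.
P = 1.063 / 4.989×10⁻⁵ = 21300 N.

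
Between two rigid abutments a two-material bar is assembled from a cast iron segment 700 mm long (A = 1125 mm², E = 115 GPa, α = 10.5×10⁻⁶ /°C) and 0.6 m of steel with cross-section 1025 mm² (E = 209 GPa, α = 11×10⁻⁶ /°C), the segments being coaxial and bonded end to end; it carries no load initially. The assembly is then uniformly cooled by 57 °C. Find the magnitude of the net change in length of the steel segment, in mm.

If the supports were absent, the total length change would be Σ αᵢΔT Lᵢ = 10.5×10⁻⁶×57×700 + 11×10⁻⁶×57×600 = 0.7952 mm.
Since the ends are fixed, an axial force P builds up, equal in every segment, with P · Σ Lᵢ/(AᵢEᵢ) = δ_free.
Σ Lᵢ/(AᵢEᵢ) = 700/(1125×115×10³) + 600/(1025×209×10³) = 8.211×10⁻⁶ mm/N.
Hence P = δ_free / Σ(L/AE) = 0.7952/8.211×10⁻⁶ = 96.83 kN (tensile).
For the steel segment, free thermal change = 11×10⁻⁶×57×600 = 0.3762 mm and elastic change from P = 96830×600/(1025×209×10³) = 0.2712 mm; these oppose, so the net change is 0.105 mm (segment shortens).

|ΔL| ≈ 0.105 mm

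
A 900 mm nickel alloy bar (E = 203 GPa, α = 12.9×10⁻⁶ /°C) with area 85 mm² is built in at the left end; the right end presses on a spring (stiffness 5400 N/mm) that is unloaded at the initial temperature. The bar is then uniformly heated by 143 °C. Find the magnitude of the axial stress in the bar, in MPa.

If the spring were absent the bar would lengthen by αΔT L = 12.9×10⁻⁶ × 143 × 900 = 1.66 mm.
Let P be the compressive force at the spring. The bar shortens elastically by PL/(AE) and the spring compresses by P/k; together these equal δ_free.
P [ L/(AE) + 1/k ] = δ_free → P [ 900/(85×203×10³) + 1/(5400) ] = 1.66.
P = 1.66 / 0.0002373 = 6995 N.
σ = P/A = 6995/85 = 82.29 MPa.

σ ≈ 82.3 MPa (compressive)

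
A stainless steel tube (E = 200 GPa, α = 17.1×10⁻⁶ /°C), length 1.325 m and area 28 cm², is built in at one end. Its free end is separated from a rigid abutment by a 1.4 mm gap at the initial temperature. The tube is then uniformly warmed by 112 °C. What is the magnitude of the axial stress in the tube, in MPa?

σ ≈ 172 MPa (compressive)

Unrestrained expansion: δ_free = αΔT L = 17.1×10⁻⁶ × 112 × 1325 = 2.538 mm.
This exceeds the 1.4 mm gap, so the wall pushes back. The portion of expansion that must be recovered elastically is δ_free − gap = 2.538 − 1.4 = 1.138 mm.
So σ = E(δ_free − g)/L = 200×10³ × 1.138/1325 = 171.7 MPa.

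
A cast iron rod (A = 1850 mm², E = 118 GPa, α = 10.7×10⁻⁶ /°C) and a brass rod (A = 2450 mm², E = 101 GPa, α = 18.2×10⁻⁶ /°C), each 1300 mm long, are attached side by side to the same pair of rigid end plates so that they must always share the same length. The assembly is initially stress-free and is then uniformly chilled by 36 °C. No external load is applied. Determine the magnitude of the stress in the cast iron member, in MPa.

σ ≈ 16.9 MPa (compressive)

Equilibrium of a rigid end plate with no external load gives equal and opposite internal forces ±P in the two members. Since α_{brass} > α_{cast iron}, cooling drives the brass into tension and the cast iron into compression.
Compatibility of the two members (thermal + elastic change equal): (α₁ − α₂)ΔT = P·[1/(A₁E₁) + 1/(A₂E₂)].
|α₁ − α₂|·ΔT = 7.5×10⁻⁶ × 36 = 0.00027.
1/(A₁E₁) + 1/(A₂E₂) = 1/(1850×118×10³) + 1/(2450×101×10³) = 8.622×10⁻⁹ N⁻¹.
P = 0.00027 / 8.622×10⁻⁹ = 31310 N = 31.31 kN.
σ_{cast iron} = P/A₁ = 31310/1850 = 16.93 MPa, compressive.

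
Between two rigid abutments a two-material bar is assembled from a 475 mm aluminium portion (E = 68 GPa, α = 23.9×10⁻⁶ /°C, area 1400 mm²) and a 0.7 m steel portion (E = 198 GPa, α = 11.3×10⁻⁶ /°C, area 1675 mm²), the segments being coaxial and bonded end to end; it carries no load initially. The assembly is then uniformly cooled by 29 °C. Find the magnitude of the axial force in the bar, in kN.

Free thermal contraction of the whole bar: Σ αᵢΔT Lᵢ = 23.9×10⁻⁶×29×475 + 11.3×10⁻⁶×29×700 = 0.5586 mm.
Since the ends are fixed, an axial force P builds up, equal in every segment, with P · Σ Lᵢ/(AᵢEᵢ) = δ_free.
The series flexibility is Σ Lᵢ/(AᵢEᵢ) = 475/(1400×68×10³) + 700/(1675×198×10³) = 7.1×10⁻⁶ mm/N.
So P = 0.5586 / 7.1×10⁻⁶ = 78.68 kN, tensile.

P ≈ 78.7 kN (tensile)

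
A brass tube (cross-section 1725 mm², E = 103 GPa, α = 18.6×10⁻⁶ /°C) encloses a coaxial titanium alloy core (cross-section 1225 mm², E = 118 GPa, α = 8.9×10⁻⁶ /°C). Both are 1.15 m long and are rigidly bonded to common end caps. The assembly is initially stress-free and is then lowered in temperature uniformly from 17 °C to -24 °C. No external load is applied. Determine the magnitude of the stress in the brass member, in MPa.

σ ≈ 18.4 MPa (tensile)

Both members must finish at the same length. With the larger α, the brass tends to over-contract; the plates restrain it, putting the brass in tension and the titanium alloy in compression. With no external load the two internal forces are equal and opposite, magnitude P.
Setting the final lengths equal and cancelling L: (α₁ − α₂)ΔT = P/(A₁E₁) + P/(A₂E₂).
|α₁ − α₂|·ΔT = 9.7×10⁻⁶ × 41 = 0.0003977.
1/(A₁E₁) + 1/(A₂E₂) = 1/(1725×103×10³) + 1/(1225×118×10³) = 1.255×10⁻⁸ N⁻¹.
P = 0.0003977 / 1.255×10⁻⁸ = 31700 N = 31.7 kN.
σ_{brass} = P/A₁ = 31700/1725 = 18.38 MPa, tensile.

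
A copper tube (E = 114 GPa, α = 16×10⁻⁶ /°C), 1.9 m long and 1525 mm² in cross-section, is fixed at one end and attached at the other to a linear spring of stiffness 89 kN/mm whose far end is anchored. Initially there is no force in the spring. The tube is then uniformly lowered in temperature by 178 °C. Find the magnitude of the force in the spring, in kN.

Free thermal contraction: δ_free = αΔT L = 16×10⁻⁶ × 178 × 1900 = 5.411 mm.
With a force P in the spring, the elastic change of the tube is PL/(AE) and that of the spring is P/k; compatibility requires their sum to equal δ_free.
P [ L/(AE) + 1/k ] = δ_free → P [ 1900/(1525×114×10³) + 1/(89×10³) ] = 5.411.
P = 5.411 / 2.216×10⁻⁵ = 244100 N.

P ≈ 244 kN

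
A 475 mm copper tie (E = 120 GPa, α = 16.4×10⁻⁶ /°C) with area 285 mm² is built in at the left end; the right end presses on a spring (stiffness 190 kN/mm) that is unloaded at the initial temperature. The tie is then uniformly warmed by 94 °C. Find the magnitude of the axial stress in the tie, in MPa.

σ ≈ 134 MPa (compressive)

The unrestrained thermal change is αΔT L = 16.4×10⁻⁶ × 94 × 475 = 0.7323 mm.
With a force P in the spring, the elastic change of the tie is PL/(AE) and that of the spring is P/k; compatibility requires their sum to equal δ_free.
So P = δ_free / [L/(AE) + 1/k] = 0.7323 / [ 475/(285×120×10³) + 1/(190×10³) ].
P = 0.7323 / 1.915×10⁻⁵ = 38230 N.
σ = P/A = 38230/285 = 134.2 MPa.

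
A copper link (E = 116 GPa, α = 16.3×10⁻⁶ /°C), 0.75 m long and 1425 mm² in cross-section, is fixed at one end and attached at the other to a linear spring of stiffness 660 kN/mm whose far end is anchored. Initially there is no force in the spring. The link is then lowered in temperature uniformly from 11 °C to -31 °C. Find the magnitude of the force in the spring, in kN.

Free thermal contraction: δ_free = αΔT L = 16.3×10⁻⁶ × 42 × 750 = 0.5134 mm.
With a force P in the spring, the elastic change of the link is PL/(AE) and that of the spring is P/k; compatibility requires their sum to equal δ_free.
So P = δ_free / [L/(AE) + 1/k] = 0.5134 / [ 750/(1425×116×10³) + 1/(660×10³) ].
P = 0.5134 / 6.052×10⁻⁶ = 84830 N.

P ≈ 84.8 kN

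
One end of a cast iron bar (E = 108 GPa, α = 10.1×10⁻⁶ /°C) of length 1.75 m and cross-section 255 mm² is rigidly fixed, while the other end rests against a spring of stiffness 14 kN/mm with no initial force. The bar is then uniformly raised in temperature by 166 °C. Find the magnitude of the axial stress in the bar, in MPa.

σ ≈ 85.2 MPa (compressive)

If the spring were absent the bar would lengthen by αΔT L = 10.1×10⁻⁶ × 166 × 1750 = 2.934 mm.
Let P be the compressive force at the spring. The bar shortens elastically by PL/(AE) and the spring compresses by P/k; together these equal δ_free.
P [ L/(AE) + 1/k ] = δ_free → P [ 1750/(255×108×10³) + 1/(14×10³) ] = 2.934.
P = 2.934 / 0.000135 = 21740 N.
σ = P/A = 21740/255 = 85.25 MPa.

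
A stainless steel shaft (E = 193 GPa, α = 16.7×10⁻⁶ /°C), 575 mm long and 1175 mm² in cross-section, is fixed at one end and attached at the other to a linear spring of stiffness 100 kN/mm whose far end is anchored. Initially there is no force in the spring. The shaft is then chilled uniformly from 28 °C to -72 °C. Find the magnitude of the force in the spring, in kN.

P ≈ 76.6 kN

The unrestrained thermal change is αΔT L = 16.7×10⁻⁶ × 100 × 575 = 0.9603 mm.
Let P be the tensile force in the spring. The shaft extends elastically by PL/(AE) and the spring stretches by P/k; together these equal δ_free.
So P = δ_free / [L/(AE) + 1/k] = 0.9603 / [ 575/(1175×193×10³) + 1/(100×10³) ].
P = 0.9603 / 1.254×10⁻⁵ = 76600 N.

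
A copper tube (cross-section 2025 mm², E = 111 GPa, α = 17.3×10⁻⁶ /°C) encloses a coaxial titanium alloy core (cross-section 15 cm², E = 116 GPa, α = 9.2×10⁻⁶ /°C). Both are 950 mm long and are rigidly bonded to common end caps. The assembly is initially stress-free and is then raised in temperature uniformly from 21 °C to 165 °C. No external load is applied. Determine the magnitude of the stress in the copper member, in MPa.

Equilibrium of a rigid end plate with no external load gives equal and opposite internal forces ±P in the two members. Since α_{copper} > α_{titanium alloy}, heating drives the copper into compression and the titanium alloy into tension.
Compatibility of the two members (thermal + elastic change equal): (α₁ − α₂)ΔT = P·[1/(A₁E₁) + 1/(A₂E₂)].
|α₁ − α₂|·ΔT = 8.1×10⁻⁶ × 144 = 0.001166.
1/(A₁E₁) + 1/(A₂E₂) = 1/(2025×111×10³) + 1/(1500×116×10³) = 1.02×10⁻⁸ N⁻¹.
P = 0.001166 / 1.02×10⁻⁸ = 114400 N = 114.4 kN.
σ_{copper} = P/A₁ = 114400/2025 = 56.49 MPa, compressive.

σ ≈ 56.5 MPa (compressive)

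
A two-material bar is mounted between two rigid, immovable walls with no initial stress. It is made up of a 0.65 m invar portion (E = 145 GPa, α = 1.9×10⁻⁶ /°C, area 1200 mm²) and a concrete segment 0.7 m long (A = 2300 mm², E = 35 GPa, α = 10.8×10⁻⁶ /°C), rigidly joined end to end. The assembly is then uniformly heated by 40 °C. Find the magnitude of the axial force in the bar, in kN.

P ≈ 28.3 kN (compressive)

If the supports were absent, the total length change would be Σ αᵢΔT Lᵢ = 1.9×10⁻⁶×40×650 + 10.8×10⁻⁶×40×700 = 0.3518 mm.
The walls prevent any net length change, so an axial force P (same in every segment) develops. Compatibility: P · Σ Lᵢ/(AᵢEᵢ) = δ_free.
Σ Lᵢ/(AᵢEᵢ) = 650/(1200×145×10³) + 700/(2300×35×10³) = 1.243×10⁻⁵ mm/N.
Hence P = δ_free / Σ(L/AE) = 0.3518/1.243×10⁻⁵ = 28.3 kN (compressive).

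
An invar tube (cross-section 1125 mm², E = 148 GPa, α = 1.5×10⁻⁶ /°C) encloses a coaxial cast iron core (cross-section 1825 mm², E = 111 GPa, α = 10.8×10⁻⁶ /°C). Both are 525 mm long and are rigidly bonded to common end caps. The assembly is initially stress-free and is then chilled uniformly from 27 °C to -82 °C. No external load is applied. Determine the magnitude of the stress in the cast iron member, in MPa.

Equilibrium of a rigid end plate with no external load gives equal and opposite internal forces ±P in the two members. Since α_{cast iron} > α_{invar}, cooling drives the cast iron into tension and the invar into compression.
Compatibility of the two members (thermal + elastic change equal): (α₁ − α₂)ΔT = P·[1/(A₁E₁) + 1/(A₂E₂)].
|α₁ − α₂|·ΔT = 9.3×10⁻⁶ × 109 = 0.001014.
1/(A₁E₁) + 1/(A₂E₂) = 1/(1125×148×10³) + 1/(1825×111×10³) = 1.094×10⁻⁸ N⁻¹.
P = 0.001014 / 1.094×10⁻⁸ = 92640 N = 92.64 kN.
σ_{cast iron} = P/A₂ = 92640/1825 = 50.76 MPa, tensile.

σ ≈ 50.8 MPa (tensile)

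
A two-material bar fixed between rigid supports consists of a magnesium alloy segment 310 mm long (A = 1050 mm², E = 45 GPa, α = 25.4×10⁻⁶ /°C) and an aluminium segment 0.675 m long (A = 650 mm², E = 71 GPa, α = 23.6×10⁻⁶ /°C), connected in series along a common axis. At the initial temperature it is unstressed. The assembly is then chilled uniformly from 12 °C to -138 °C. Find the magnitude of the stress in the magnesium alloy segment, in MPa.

Free thermal contraction of the whole bar: Σ αᵢΔT Lᵢ = 25.4×10⁻⁶×150×310 + 23.6×10⁻⁶×150×675 = 3.571 mm.
The rigid supports impose zero overall length change; the single axial force P common to all segments must satisfy P Σ Lᵢ/(AᵢEᵢ) = δ_free.
Σ Lᵢ/(AᵢEᵢ) = 310/(1050×45×10³) + 675/(650×71×10³) = 2.119×10⁻⁵ mm/N.
So P = 3.571 / 2.119×10⁻⁵ = 168.5 kN, tensile.
σ_{magnesium alloy} = P / A = 168500 / 1050 = 160.5 MPa.

σ ≈ 161 MPa (tensile)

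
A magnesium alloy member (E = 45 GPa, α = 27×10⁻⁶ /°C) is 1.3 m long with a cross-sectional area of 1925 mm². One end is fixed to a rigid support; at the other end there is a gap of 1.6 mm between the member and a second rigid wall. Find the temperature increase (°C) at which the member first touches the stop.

Contact occurs when the free expansion equals the gap: αΔT L = 1.6 mm.
ΔT = 1.6 / (27×10⁻⁶ × 1300) = 45.58 °C.

ΔT ≈ 45.6 °C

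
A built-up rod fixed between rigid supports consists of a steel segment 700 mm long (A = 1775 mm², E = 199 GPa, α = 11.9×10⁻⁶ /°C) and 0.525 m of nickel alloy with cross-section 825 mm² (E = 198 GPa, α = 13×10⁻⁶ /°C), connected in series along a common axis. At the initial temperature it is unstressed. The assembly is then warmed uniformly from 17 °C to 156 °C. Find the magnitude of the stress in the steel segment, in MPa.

If the supports were absent, the total length change would be Σ αᵢΔT Lᵢ = 11.9×10⁻⁶×139×700 + 13×10⁻⁶×139×525 = 2.107 mm.
Since the ends are fixed, an axial force P builds up, equal in every segment, with P · Σ Lᵢ/(AᵢEᵢ) = δ_free.
The series flexibility is Σ Lᵢ/(AᵢEᵢ) = 700/(1775×199×10³) + 525/(825×198×10³) = 5.196×10⁻⁶ mm/N.
So P = 2.107 / 5.196×10⁻⁶ = 405.4 kN, compressive.
σ_{steel} = P / A = 405400 / 1775 = 228.4 MPa.

σ ≈ 228 MPa (compressive)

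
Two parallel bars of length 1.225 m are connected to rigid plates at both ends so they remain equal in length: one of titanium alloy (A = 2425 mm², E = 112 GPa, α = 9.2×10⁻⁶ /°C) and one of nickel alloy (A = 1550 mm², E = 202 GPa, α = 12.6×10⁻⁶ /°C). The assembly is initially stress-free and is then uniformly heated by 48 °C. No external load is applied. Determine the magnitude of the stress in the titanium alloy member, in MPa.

Equilibrium of a rigid end plate with no external load gives equal and opposite internal forces ±P in the two members. Since α_{nickel alloy} > α_{titanium alloy}, heating drives the nickel alloy into compression and the titanium alloy into tension.
Equating the net (thermal + elastic) strains gives |α₁ − α₂|·ΔT = P·[1/(A₁E₁) + 1/(A₂E₂)].
|α₁ − α₂|·ΔT = 3.4×10⁻⁶ × 48 = 0.0001632.
1/(A₁E₁) + 1/(A₂E₂) = 1/(2425×112×10³) + 1/(1550×202×10³) = 6.876×10⁻⁹ N⁻¹.
P = 0.0001632 / 6.876×10⁻⁹ = 23740 N = 23.74 kN.
σ_{titanium alloy} = P/A₁ = 23740/2425 = 9.788 MPa, tensile.

σ ≈ 9.79 MPa (tensile)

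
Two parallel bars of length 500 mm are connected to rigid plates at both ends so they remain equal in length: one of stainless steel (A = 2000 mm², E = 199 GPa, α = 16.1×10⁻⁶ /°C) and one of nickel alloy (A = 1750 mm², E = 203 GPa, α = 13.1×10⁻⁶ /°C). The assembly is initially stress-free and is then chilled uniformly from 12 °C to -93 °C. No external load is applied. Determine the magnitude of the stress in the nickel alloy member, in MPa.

σ ≈ 33.8 MPa (compressive)

Both members must finish at the same length. With the larger α, the stainless steel tends to over-contract; the plates restrain it, putting the stainless steel in tension and the nickel alloy in compression. With no external load the two internal forces are equal and opposite, magnitude P.
Compatibility of the two members (thermal + elastic change equal): (α₁ − α₂)ΔT = P·[1/(A₁E₁) + 1/(A₂E₂)].
|α₁ − α₂|·ΔT = 3×10⁻⁶ × 105 = 0.000315.
1/(A₁E₁) + 1/(A₂E₂) = 1/(2000×199×10³) + 1/(1750×203×10³) = 5.327×10⁻⁹ N⁻¹.
So P = 0.000315 / 5.327×10⁻⁹ = 59.13 kN.
σ_{nickel alloy} = P/A₂ = 59130/1750 = 33.79 MPa, compressive.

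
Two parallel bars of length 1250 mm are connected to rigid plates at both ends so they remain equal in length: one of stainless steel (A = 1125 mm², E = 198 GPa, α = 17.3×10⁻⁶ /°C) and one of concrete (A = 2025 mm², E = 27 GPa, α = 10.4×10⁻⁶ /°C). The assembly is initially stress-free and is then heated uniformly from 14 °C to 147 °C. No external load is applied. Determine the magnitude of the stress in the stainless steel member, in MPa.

The stainless steel has the larger α, so on heating it would change length more than the concrete if both were free. The rigid plates force a common final length, so the stainless steel is put into compression and the concrete into tension, with equal and opposite forces P (no external load).
Equating the net (thermal + elastic) strains gives |α₁ − α₂|·ΔT = P·[1/(A₁E₁) + 1/(A₂E₂)].
|α₁ − α₂|·ΔT = 6.9×10⁻⁶ × 133 = 0.0009177.
1/(A₁E₁) + 1/(A₂E₂) = 1/(1125×198×10³) + 1/(2025×27×10³) = 2.278×10⁻⁸ N⁻¹.
So P = 0.0009177 / 2.278×10⁻⁸ = 40.29 kN.
σ_{stainless steel} = P/A₁ = 40290/1125 = 35.81 MPa, compressive.

σ ≈ 35.8 MPa (compressive)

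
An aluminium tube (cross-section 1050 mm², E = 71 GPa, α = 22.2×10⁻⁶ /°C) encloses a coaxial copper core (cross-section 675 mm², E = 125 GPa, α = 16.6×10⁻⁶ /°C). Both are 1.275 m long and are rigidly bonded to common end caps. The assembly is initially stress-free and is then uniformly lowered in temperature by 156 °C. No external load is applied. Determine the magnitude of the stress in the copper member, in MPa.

The aluminium has the larger α, so on cooling it would change length more than the copper if both were free. The rigid plates force a common final length, so the aluminium is put into tension and the copper into compression, with equal and opposite forces P (no external load).
Equating the net (thermal + elastic) strains gives |α₁ − α₂|·ΔT = P·[1/(A₁E₁) + 1/(A₂E₂)].
|α₁ − α₂|·ΔT = 5.6×10⁻⁶ × 156 = 0.0008736.
1/(A₁E₁) + 1/(A₂E₂) = 1/(1050×71×10³) + 1/(675×125×10³) = 2.527×10⁻⁸ N⁻¹.
P = 0.0008736 / 2.527×10⁻⁸ = 34580 N = 34.58 kN.
σ_{copper} = P/A₂ = 34580/675 = 51.22 MPa, compressive.

σ ≈ 51.2 MPa (compressive)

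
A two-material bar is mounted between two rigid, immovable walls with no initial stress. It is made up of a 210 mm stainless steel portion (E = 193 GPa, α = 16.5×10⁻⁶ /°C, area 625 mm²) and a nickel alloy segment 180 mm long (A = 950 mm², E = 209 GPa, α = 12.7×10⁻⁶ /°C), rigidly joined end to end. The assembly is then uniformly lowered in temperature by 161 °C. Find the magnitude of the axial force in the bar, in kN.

If the supports were absent, the total length change would be Σ αᵢΔT Lᵢ = 16.5×10⁻⁶×161×210 + 12.7×10⁻⁶×161×180 = 0.9259 mm.
The rigid supports impose zero overall length change; the single axial force P common to all segments must satisfy P Σ Lᵢ/(AᵢEᵢ) = δ_free.
Σ Lᵢ/(AᵢEᵢ) = 210/(625×193×10³) + 180/(950×209×10³) = 2.648×10⁻⁶ mm/N.
So P = 0.9259 / 2.648×10⁻⁶ = 349.7 kN, tensile.

P ≈ 350 kN (tensile)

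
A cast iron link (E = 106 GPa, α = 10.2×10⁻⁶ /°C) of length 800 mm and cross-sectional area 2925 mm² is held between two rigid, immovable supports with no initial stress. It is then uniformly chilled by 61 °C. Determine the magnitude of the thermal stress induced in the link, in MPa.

Because both ends are immovable the net strain is zero, and the suppressed thermal strain is αΔT = 10.2×10⁻⁶ × 61 = 622.2×10⁻⁶.
Hence σ = E·αΔT = 106×10³ × 622.2×10⁻⁶ = 65.95 MPa, tensile.

σ ≈ 66 MPa (tensile)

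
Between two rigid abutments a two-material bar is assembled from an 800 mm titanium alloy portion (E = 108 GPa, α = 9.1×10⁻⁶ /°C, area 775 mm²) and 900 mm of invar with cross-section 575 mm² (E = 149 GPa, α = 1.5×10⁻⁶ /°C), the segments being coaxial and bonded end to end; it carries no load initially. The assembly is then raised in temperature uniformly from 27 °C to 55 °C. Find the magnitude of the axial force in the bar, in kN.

P ≈ 12 kN (compressive)

With the walls removed the bar would change length by δ_free = Σ αᵢΔT Lᵢ = 9.1×10⁻⁶×28×800 + 1.5×10⁻⁶×28×900 = 0.2416 mm.
The rigid supports impose zero overall length change; the single axial force P common to all segments must satisfy P Σ Lᵢ/(AᵢEᵢ) = δ_free.
The series flexibility is Σ Lᵢ/(AᵢEᵢ) = 800/(775×108×10³) + 900/(575×149×10³) = 2.006×10⁻⁵ mm/N.
Hence P = δ_free / Σ(L/AE) = 0.2416/2.006×10⁻⁵ = 12.04 kN (compressive).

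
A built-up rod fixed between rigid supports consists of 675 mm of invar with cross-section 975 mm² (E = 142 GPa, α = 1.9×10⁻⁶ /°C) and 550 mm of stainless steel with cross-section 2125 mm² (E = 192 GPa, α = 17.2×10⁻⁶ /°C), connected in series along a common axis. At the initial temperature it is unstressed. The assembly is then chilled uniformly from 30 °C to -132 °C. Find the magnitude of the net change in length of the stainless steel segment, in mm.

|ΔL| ≈ 1.16 mm

Free thermal contraction of the whole bar: Σ αᵢΔT Lᵢ = 1.9×10⁻⁶×162×675 + 17.2×10⁻⁶×162×550 = 1.74 mm.
The rigid supports impose zero overall length change; the single axial force P common to all segments must satisfy P Σ Lᵢ/(AᵢEᵢ) = δ_free.
The series flexibility is Σ Lᵢ/(AᵢEᵢ) = 675/(975×142×10³) + 550/(2125×192×10³) = 6.223×10⁻⁶ mm/N.
Hence P = δ_free / Σ(L/AE) = 1.74/6.223×10⁻⁶ = 279.6 kN (tensile).
For the stainless steel segment, free thermal change = 17.2×10⁻⁶×162×550 = 1.533 mm and elastic change from P = 279600×550/(2125×192×10³) = 0.377 mm; these oppose, so the net change is 1.16 mm (segment shortens).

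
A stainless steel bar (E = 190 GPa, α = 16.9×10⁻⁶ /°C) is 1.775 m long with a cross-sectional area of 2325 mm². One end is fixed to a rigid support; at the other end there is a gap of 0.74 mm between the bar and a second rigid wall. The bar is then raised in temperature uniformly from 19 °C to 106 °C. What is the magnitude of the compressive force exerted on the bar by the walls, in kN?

P ≈ 465 kN

Free thermal elongation = αΔT L = 16.9×10⁻⁶ × 87 × 1775 = 2.61 mm.
This exceeds the 0.74 mm gap, so the wall pushes back. The portion of expansion that must be recovered elastically is δ_free − gap = 2.61 − 0.74 = 1.87 mm.
Compatibility: PL/(AE) = 1.87 mm, so σ = P/A = E × (1.87/1775) = 200.1 MPa.
Force on the wall = σA = 200.1 × 2325 mm² = 465.3 kN.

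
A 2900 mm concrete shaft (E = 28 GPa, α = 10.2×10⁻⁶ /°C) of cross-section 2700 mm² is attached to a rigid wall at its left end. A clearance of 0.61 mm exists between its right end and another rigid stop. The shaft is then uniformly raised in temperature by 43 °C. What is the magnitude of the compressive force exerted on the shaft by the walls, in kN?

P ≈ 17.3 kN

Unrestrained expansion: δ_free = αΔT L = 10.2×10⁻⁶ × 43 × 2900 = 1.272 mm.
The gap closes (δ_free > 0.61 mm) and the wall then resists a further 1.272 − 0.61 = 0.6619 mm of expansion.
So σ = E(δ_free − g)/L = 28×10³ × 0.6619/2900 = 6.391 MPa.
Force on the wall = σA = 6.391 × 2700 mm² = 17.26 kN.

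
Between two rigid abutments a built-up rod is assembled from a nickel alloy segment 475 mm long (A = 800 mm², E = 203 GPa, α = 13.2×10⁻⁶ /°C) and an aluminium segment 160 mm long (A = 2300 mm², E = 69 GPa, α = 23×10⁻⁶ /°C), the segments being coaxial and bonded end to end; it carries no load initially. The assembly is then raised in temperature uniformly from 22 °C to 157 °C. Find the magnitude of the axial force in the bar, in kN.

P ≈ 342 kN (compressive)

Free thermal expansion of the whole bar: Σ αᵢΔT Lᵢ = 13.2×10⁻⁶×135×475 + 23×10⁻⁶×135×160 = 1.343 mm.
The walls prevent any net length change, so an axial force P (same in every segment) develops. Compatibility: P · Σ Lᵢ/(AᵢEᵢ) = δ_free.
The series flexibility is Σ Lᵢ/(AᵢEᵢ) = 475/(800×203×10³) + 160/(2300×69×10³) = 3.933×10⁻⁶ mm/N.
So P = 1.343 / 3.933×10⁻⁶ = 341.5 kN, compressive.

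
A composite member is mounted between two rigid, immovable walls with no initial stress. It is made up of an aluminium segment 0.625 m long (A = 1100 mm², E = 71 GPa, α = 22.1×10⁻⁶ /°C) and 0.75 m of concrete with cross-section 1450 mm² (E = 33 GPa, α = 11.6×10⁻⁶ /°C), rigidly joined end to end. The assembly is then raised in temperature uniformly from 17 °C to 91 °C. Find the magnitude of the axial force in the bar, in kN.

P ≈ 70.4 kN (compressive)

With the walls removed the bar would change length by δ_free = Σ αᵢΔT Lᵢ = 22.1×10⁻⁶×74×625 + 11.6×10⁻⁶×74×750 = 1.666 mm.
The rigid supports impose zero overall length change; the single axial force P common to all segments must satisfy P Σ Lᵢ/(AᵢEᵢ) = δ_free.
The series flexibility is Σ Lᵢ/(AᵢEᵢ) = 625/(1100×71×10³) + 750/(1450×33×10³) = 2.368×10⁻⁵ mm/N.
So P = 1.666 / 2.368×10⁻⁵ = 70.36 kN, compressive.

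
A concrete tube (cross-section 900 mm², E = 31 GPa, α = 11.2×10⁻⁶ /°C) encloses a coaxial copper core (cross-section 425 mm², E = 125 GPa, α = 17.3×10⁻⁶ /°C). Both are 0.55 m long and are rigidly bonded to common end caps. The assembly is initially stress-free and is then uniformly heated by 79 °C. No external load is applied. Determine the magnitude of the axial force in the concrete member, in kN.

P ≈ 8.82 kN (tensile in the concrete)

Equilibrium of a rigid end plate with no external load gives equal and opposite internal forces ±P in the two members. Since α_{copper} > α_{concrete}, heating drives the copper into compression and the concrete into tension.
Compatibility of the two members (thermal + elastic change equal): (α₁ − α₂)ΔT = P·[1/(A₁E₁) + 1/(A₂E₂)].
|α₁ − α₂|·ΔT = 6.1×10⁻⁶ × 79 = 0.0004819.
1/(A₁E₁) + 1/(A₂E₂) = 1/(900×31×10³) + 1/(425×125×10³) = 5.467×10⁻⁸ N⁻¹.
P = 0.0004819 / 5.467×10⁻⁸ = 8815 N = 8.815 kN.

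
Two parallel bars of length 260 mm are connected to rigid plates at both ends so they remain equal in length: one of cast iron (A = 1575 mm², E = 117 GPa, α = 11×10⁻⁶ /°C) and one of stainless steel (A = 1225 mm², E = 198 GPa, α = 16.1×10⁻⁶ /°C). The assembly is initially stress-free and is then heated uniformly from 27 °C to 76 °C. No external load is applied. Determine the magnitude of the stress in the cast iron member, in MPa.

The stainless steel has the larger α, so on heating it would change length more than the cast iron if both were free. The rigid plates force a common final length, so the stainless steel is put into compression and the cast iron into tension, with equal and opposite forces P (no external load).
Compatibility of the two members (thermal + elastic change equal): (α₁ − α₂)ΔT = P·[1/(A₁E₁) + 1/(A₂E₂)].
|α₁ − α₂|·ΔT = 5.1×10⁻⁶ × 49 = 0.0002499.
1/(A₁E₁) + 1/(A₂E₂) = 1/(1575×117×10³) + 1/(1225×198×10³) = 9.55×10⁻⁹ N⁻¹.
P = 0.0002499 / 9.55×10⁻⁹ = 26170 N = 26.17 kN.
σ_{cast iron} = P/A₁ = 26170/1575 = 16.62 MPa, tensile.

σ ≈ 16.6 MPa (tensile)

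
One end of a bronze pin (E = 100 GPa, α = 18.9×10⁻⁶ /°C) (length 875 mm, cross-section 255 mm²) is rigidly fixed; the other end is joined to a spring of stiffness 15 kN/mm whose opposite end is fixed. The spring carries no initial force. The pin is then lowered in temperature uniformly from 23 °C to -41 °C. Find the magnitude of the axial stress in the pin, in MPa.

The unrestrained thermal change is αΔT L = 18.9×10⁻⁶ × 64 × 875 = 1.058 mm.
With a force P in the spring, the elastic change of the pin is PL/(AE) and that of the spring is P/k; compatibility requires their sum to equal δ_free.
P [ L/(AE) + 1/k ] = δ_free → P [ 875/(255×100×10³) + 1/(15×10³) ] = 1.058.
P = 1.058 / 0.000101 = 10480 N.
σ = P/A = 10480/255 = 41.1 MPa.

σ ≈ 41.1 MPa (tensile)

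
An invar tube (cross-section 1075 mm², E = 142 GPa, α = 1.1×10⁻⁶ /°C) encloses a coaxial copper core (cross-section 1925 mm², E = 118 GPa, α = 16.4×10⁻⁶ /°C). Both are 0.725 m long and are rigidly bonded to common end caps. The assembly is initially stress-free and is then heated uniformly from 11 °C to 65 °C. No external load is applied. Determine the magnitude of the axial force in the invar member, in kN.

P ≈ 75.4 kN (tensile in the invar)

The copper has the larger α, so on heating it would change length more than the invar if both were free. The rigid plates force a common final length, so the copper is put into compression and the invar into tension, with equal and opposite forces P (no external load).
Setting the final lengths equal and cancelling L: (α₁ − α₂)ΔT = P/(A₁E₁) + P/(A₂E₂).
|α₁ − α₂|·ΔT = 15.3×10⁻⁶ × 54 = 0.0008262.
1/(A₁E₁) + 1/(A₂E₂) = 1/(1075×142×10³) + 1/(1925×118×10³) = 1.095×10⁻⁸ N⁻¹.
P = 0.0008262 / 1.095×10⁻⁸ = 75430 N = 75.43 kN.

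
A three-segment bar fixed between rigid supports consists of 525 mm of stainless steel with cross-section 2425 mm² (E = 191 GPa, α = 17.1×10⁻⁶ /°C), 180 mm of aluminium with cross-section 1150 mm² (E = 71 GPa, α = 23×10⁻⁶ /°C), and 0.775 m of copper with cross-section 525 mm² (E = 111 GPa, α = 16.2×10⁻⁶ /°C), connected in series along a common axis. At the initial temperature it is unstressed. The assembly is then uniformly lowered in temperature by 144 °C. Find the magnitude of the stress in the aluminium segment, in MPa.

σ ≈ 193 MPa (tensile)

If the supports were absent, the total length change would be Σ αᵢΔT Lᵢ = 17.1×10⁻⁶×144×525 + 23×10⁻⁶×144×180 + 16.2×10⁻⁶×144×775 = 3.697 mm.
Since the ends are fixed, an axial force P builds up, equal in every segment, with P · Σ Lᵢ/(AᵢEᵢ) = δ_free.
The series flexibility is Σ Lᵢ/(AᵢEᵢ) = 525/(2425×191×10³) + 180/(1150×71×10³) + 775/(525×111×10³) = 1.664×10⁻⁵ mm/N.
P = 3.697 / 1.664×10⁻⁵ = 222200 N = 222.2 kN, tensile.
σ_{aluminium} = P / A = 222200 / 1150 = 193.2 MPa.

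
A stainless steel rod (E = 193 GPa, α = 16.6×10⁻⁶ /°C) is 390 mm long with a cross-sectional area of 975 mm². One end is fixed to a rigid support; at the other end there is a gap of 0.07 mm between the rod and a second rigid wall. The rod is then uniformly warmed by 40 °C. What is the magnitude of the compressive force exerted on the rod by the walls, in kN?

Unrestrained expansion: δ_free = αΔT L = 16.6×10⁻⁶ × 40 × 390 = 0.259 mm.
After closing the 0.07 mm clearance, 0.259 − 0.07 = 0.189 mm of expansion remains to be suppressed by the wall.
Compatibility: PL/(AE) = 0.189 mm, so σ = P/A = E × (0.189/390) = 93.51 MPa.
Force on the wall = σA = 93.51 × 975 mm² = 91.17 kN.

P ≈ 91.2 kN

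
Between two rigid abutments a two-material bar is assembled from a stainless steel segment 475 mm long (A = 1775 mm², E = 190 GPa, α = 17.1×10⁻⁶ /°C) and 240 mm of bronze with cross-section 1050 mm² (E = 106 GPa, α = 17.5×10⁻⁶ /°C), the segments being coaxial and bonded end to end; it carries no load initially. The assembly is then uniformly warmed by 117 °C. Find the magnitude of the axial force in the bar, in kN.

P ≈ 404 kN (compressive)

If the supports were absent, the total length change would be Σ αᵢΔT Lᵢ = 17.1×10⁻⁶×117×475 + 17.5×10⁻⁶×117×240 = 1.442 mm.
The rigid supports impose zero overall length change; the single axial force P common to all segments must satisfy P Σ Lᵢ/(AᵢEᵢ) = δ_free.
Σ Lᵢ/(AᵢEᵢ) = 475/(1775×190×10³) + 240/(1050×106×10³) = 3.565×10⁻⁶ mm/N.
So P = 1.442 / 3.565×10⁻⁶ = 404.4 kN, compressive.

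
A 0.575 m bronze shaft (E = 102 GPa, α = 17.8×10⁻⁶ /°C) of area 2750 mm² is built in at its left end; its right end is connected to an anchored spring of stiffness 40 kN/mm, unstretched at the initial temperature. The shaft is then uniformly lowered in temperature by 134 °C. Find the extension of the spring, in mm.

δ ≈ 1.27 mm

If the spring were absent the shaft would shorten by αΔT L = 17.8×10⁻⁶ × 134 × 575 = 1.371 mm.
With a force P in the spring, the elastic change of the shaft is PL/(AE) and that of the spring is P/k; compatibility requires their sum to equal δ_free.
So P = δ_free / [L/(AE) + 1/k] = 1.371 / [ 575/(2750×102×10³) + 1/(40×10³) ].
P = 1.371 / 2.705×10⁻⁵ = 50700 N.
Spring extension = P/k = 50700/(40×10³) = 1.268 mm.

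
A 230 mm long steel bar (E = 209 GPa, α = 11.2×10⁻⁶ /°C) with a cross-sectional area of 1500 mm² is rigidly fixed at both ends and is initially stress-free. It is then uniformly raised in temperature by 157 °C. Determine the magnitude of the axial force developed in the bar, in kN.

Full restraint means ε = 0, so the stress is σ = EαΔT = 209×10³ × 11.2×10⁻⁶ × 157 = 367.5 MPa.
Then P = σA = 367.5 × 1500 mm² = 551.3 kN, compressive.

P ≈ 551 kN (compressive)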